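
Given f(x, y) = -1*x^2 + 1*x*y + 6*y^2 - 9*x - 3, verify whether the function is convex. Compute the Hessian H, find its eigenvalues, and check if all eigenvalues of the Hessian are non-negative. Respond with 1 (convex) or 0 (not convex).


The Hessian of f(x,y) = -1*x^2 + 1*x*y + 6*y^2 - 9*x - 3 is:
H = [[-2, 1], [1, 12]]
Trace = -2 + 12 = 10
Determinant = -2*12 - (1)^2 = -25
Discriminant = (10)^2 - 4*-25 = 200.0
Eigenvalues: lambda_1 = -2.0711, lambda_2 = 12.0711
The function is not convex.

0


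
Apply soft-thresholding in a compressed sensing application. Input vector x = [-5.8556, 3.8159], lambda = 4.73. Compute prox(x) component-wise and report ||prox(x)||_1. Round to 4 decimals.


Soft-thresholding with lambda = 4.73:
prox(-5.8556) = sign(-5.8556)*max(|-5.8556| - 4.73, 0) = -1.1256
prox(3.8159) = sign(3.8159)*max(|3.8159| - 4.73, 0) = 0.0
prox(x) = [-1.1256, 0.0]
||prox(x)||_1 = 1.1256 + 0.0 = 1.1256


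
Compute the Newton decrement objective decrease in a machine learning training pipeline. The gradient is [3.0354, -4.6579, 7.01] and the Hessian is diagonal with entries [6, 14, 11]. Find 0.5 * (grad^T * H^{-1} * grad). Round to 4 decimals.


Step 1: H is diagonal, so H^(-1) * g = [0.5059, -0.3327, 0.6373].
Step 2: g^T H^(-1) g = sum_i g_i^2 / H_ii
  = (3.0354)^2/6 + (-4.6579)^2/14 + (7.01)^2/11
  = 1.5356 + 1.5497 + 4.4673 = 7.5526
Step 3: Objective decrease = 0.5 * g^T H^(-1) g = 3.7763


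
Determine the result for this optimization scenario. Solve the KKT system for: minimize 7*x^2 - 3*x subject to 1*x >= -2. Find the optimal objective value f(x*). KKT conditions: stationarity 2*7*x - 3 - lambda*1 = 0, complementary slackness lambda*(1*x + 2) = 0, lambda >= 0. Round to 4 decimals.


Step 1: Try lambda = 0 (constraint inactive).
Stationarity: 2*7*x - 3 = 0
x* = 3/(2*7) = 3/14 = 0.2143 (rounded; the exact value 3/14 is used below)
Check constraint: 1*0.2143 = 0.2143 >= -2 -- satisfied.
Step 2: Compute optimal value.
f(x*) = 7*(3/14)^2 - 3*(3/14) = -0.3214


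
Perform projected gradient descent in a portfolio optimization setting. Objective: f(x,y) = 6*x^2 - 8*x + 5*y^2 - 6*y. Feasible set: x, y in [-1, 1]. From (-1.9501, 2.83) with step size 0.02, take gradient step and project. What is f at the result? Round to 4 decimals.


Step 1: Compute gradient at (-1.9501, 2.83).
grad_x = 2*6*-1.9501 - 8 = -31.4012
grad_y = 2*5*2.83 - 6 = 22.3
Step 2: Gradient step.
x_raw = -1.9501 - 0.02*-31.4012 = -1.3221
y_raw = 2.83 - 0.02*22.3 = 2.384
Step 3: Project onto [-1, 1].
x_proj = clip(-1.3221) = -1.0
y_proj = clip(2.384) = 1.0
Step 4: Evaluate f.
f(-1.0, 1.0) = 13.0


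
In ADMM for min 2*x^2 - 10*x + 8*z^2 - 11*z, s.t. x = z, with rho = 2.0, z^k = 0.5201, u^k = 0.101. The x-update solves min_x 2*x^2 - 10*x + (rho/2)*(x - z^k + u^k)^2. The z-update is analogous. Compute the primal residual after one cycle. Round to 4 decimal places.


ADMM iteration with rho = 2.0, z^k = 0.5201, u^k = 0.101
Step 1: x-update.
Minimize 2*x^2 - 10*x + (2.0/2)*(x - 0.5201 + 0.101)^2
FOC: (2*2 + 2.0)*x = 10 + 2.0*(0.5201 - 0.101)
x^{k+1} = 1.8064
Step 2: z-update.
Minimize 8*z^2 - 11*z + (2.0/2)*(1.8064 - z + 0.101)^2
FOC: (2*8 + 2.0)*z = 11 + 2.0*(1.8064 + 0.101)
z^{k+1} = 0.823
Step 3: u-update.
u^{k+1} = 0.101 + 1.8064 - 0.823 = 1.0843
Step 4: Primal residual = |1.8064 - 0.823| = 0.9833


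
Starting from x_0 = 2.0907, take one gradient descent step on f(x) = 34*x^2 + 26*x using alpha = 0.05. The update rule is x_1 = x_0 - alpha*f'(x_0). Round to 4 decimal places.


We compute the gradient at x_0 and apply the update.
f'(x) = 68*x + 26
f'(2.0907) = 68*2.0907 + 26 = 168.1676
x_1 = 2.0907 - 0.05*168.1676 = -6.3177


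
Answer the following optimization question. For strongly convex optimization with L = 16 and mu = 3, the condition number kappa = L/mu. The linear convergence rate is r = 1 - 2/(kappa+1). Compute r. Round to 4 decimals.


Step 1: Compute the condition number.
kappa = L/mu = 16/3 = 5.3333
Step 2: Compute the convergence rate.
r = 1 - 2/(kappa + 1) = 1 - 2*mu/(L + mu) = (L - mu)/(L + mu) = 13/19 = 0.6842


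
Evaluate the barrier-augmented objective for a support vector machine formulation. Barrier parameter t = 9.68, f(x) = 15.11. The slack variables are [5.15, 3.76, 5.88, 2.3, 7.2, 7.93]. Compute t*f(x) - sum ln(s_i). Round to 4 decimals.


Step 1: Compute log-barrier.
ln values: [1.639, 1.3244, 1.7716, 0.8329, 1.9741, 2.0707]
phi = -(1.639 + 1.3244 + 1.7716 + 0.8329 + 1.9741 + 2.0707) = -9.6126
Step 2: Compute augmented objective.
t*f(x) = 9.68*15.11 = 146.2648
Total = 146.2648 - 9.6126 = 136.6522


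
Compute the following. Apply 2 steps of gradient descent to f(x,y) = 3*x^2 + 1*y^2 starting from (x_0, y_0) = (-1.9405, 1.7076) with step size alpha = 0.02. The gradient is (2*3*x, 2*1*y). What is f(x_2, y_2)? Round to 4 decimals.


Gradient descent on f(x,y) = 3*x^2 + 1*y^2.
Starting point: (-1.9405, 1.7076), alpha = 0.02
Step 1: grad_x = 2*3*-1.9405 = -11.643, grad_y = 2*1*1.7076 = 3.4152
  x_1 = -1.9405 - 0.02*-11.643 = -1.7076
  y_1 = 1.7076 - 0.02*3.4152 = 1.6393
Step 2: grad_x = 2*3*-1.7076 = -10.2458, grad_y = 2*1*1.6393 = 3.2786
  x_2 = -1.7076 - 0.02*-10.2458 = -1.5027
  y_2 = 1.6393 - 0.02*3.2786 = 1.5737
f(-1.5027, 1.5737) = 3*(-1.5027)^2 + 1*1.5737^2 = 9.2511


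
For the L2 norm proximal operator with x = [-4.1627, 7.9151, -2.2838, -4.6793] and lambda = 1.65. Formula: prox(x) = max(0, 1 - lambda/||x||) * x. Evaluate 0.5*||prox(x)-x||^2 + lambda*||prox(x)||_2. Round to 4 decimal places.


Step 1: Compute ||x||.
||x|| = 10.3484
Step 2: Compute scaling factor.
scale = max(0, 1 - 1.65/10.3484) = 0.8406
Step 3: prox(x) = [-3.499, 6.6531, -1.9197, -3.9332]
||prox(x)|| = 8.6984
Step 4: Proximal objective.
0.5*||prox-x||^2 = 1.3613
lambda*||prox|| = 14.3524
Total = 15.7135


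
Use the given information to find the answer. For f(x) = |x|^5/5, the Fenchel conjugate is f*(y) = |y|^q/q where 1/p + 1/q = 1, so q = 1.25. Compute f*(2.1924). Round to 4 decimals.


The conjugate exponent q satisfies 1/p + 1/q = 1.
p = 5, so q = 5/(5 - 1) = 1.25
|y|^q = 2.1924^1.25 = 2.6678
f*(2.1924) = 2.6678 / 1.25 = 2.1342


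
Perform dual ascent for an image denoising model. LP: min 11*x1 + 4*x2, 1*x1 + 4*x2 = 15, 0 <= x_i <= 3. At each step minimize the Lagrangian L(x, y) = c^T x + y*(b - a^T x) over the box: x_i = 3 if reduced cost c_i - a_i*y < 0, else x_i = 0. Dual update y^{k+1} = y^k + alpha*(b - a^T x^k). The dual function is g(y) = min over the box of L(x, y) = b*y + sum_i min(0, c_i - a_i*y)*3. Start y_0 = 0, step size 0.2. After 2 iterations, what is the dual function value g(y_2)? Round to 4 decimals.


Dual ascent for LP: min 11*x1 + 4*x2, 1*x1 + 4*x2 = 15, 0 <= x_i <= 3
Step 1: y^k = 0.0, reduced costs: (11.0, 4.0)
  x^k = (0.0, 0.0), subgradient = b - a^T x = 15.0
  y^{k+1} = 0.0 + 0.2*15.0 = 3.0
Step 2: y^k = 3.0, reduced costs: (8.0, -8.0)
  x^k = (0.0, 3.0), subgradient = b - a^T x = 3.0
  y^{k+1} = 3.0 + 0.2*3.0 = 3.6
Dual objective at y_2 = 3.6: reduced costs (7.4, -10.4), box minimizer x = (0.0, 3.0)
g(y_2) = b*y + (c1 - a1*y)*x1 + (c2 - a2*y)*x2 = 15*3.6 + 7.4*0.0 + (-10.4)*3.0 = 54.0 + 0.0 - 31.2 = 22.8


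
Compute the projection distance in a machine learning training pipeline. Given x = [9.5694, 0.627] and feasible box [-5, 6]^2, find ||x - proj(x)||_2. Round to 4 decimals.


Project each component onto [-5, 6].
clip(9.5694) = 6.0, clip(0.627) = 0.627
Projection = [6.0, 0.627]
Squared diffs: [12.7406, 0.0]
Distance = sqrt(12.7406) = 3.5694


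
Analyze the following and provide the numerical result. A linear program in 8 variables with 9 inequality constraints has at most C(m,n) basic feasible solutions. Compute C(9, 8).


Each vertex corresponds to some choice of n active constraints out of m, so the number of vertices is at most C(m, n) = m! / (n!(m-n)!).
m = 9, n = 8
Numerator: 9 * 8 * 7 * 6 * 5 * 4 * 3 * 2
Denominator: 8! = 40320
C(9, 8) = 9


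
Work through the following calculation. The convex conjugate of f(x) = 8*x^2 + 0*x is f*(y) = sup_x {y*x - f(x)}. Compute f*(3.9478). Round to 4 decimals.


f*(y) = sup_x {y*x - a*x^2 - b*x} = sup_x {(y-b)*x - a*x^2}
FOC: (y - b) - 2a*x = 0 => x* = (y - b)/(2a)
x* = (3.9478 - 0)/(2*8) = 0.2467
f*(3.9478) = (y-b)^2/(4a) = (3.9478 - 0)^2/(4*8)
= 15.5851/32 = 0.487


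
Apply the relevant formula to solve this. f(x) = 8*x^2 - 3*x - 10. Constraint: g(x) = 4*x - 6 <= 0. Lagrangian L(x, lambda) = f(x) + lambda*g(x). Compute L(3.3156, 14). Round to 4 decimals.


Step 1: Evaluate f(x).
f(3.3156) = 8*3.3156^2 - 3*3.3156 - 10 = 67.9988
Step 2: Evaluate g(x).
g(3.3156) = 4*3.3156 - 6 = 7.2624
Step 3: Compute Lagrangian.
L = 67.9988 + 14*7.2624 = 169.6724


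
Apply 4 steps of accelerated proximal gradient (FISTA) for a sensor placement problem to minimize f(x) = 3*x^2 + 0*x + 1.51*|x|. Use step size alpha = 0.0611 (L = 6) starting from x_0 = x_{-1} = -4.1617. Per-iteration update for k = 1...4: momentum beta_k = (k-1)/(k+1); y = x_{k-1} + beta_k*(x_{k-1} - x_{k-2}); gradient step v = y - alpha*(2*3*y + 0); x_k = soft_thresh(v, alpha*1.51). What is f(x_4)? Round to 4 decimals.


FISTA on f(x) = 3*x^2 + 0*x + 1.51*|x|
L = 6, alpha = 0.0611
Iteration 1: beta = 0.0, y = -4.1617 + 0.0*(-4.1617 + 4.1617) = -4.1617
  grad(y) = -24.9702, v = y - alpha*grad = -2.636
  prox(v) = soft_thresh(-2.636, 0.0923) = -2.5438
Iteration 2: beta = 0.3333, y = -2.5438 + 0.3333*(-2.5438 + 4.1617) = -2.0044
  grad(y) = -12.0267, v = y - alpha*grad = -1.2696
  prox(v) = soft_thresh(-1.2696, 0.0923) = -1.1774
Iteration 3: beta = 0.5, y = -1.1774 + 0.5*(-1.1774 + 2.5438) = -0.4942
  grad(y) = -2.9649, v = y - alpha*grad = -0.313
  prox(v) = soft_thresh(-0.313, 0.0923) = -0.2207
Iteration 4: beta = 0.6, y = -0.2207 + 0.6*(-0.2207 + 1.1774) = 0.3532
  grad(y) = 2.1194, v = y - alpha*grad = 0.2237
  prox(v) = soft_thresh(0.2237, 0.0923) = 0.1315
f(x_4) = 3*0.1315^2 + 0*0.1315 + 1.51*|0.1315| = 0.2504


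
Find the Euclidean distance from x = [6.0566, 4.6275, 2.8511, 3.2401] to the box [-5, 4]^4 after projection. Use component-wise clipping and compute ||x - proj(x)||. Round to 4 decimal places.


Project each component onto [-5, 4].
clip(6.0566) = 4.0, clip(4.6275) = 4.0, clip(2.8511) = 2.8511, clip(3.2401) = 3.2401
Projection = [4.0, 4.0, 2.8511, 3.2401]
Squared diffs: [4.2296, 0.3938, 0.0, 0.0]
Distance = sqrt(4.6234) = 2.1502


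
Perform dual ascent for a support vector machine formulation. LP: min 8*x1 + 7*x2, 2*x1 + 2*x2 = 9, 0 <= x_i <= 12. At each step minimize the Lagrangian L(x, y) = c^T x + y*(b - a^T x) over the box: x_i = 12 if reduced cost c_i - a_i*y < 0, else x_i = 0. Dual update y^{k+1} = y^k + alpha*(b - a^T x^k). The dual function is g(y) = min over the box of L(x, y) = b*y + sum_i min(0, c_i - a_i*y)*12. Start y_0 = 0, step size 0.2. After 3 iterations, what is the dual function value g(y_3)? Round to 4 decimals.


Dual ascent for LP: min 8*x1 + 7*x2, 2*x1 + 2*x2 = 9, 0 <= x_i <= 12
Step 1: y^k = 0.0, reduced costs: (8.0, 7.0)
  x^k = (0.0, 0.0), subgradient = b - a^T x = 9.0
  y^{k+1} = 0.0 + 0.2*9.0 = 1.8
Step 2: y^k = 1.8, reduced costs: (4.4, 3.4)
  x^k = (0.0, 0.0), subgradient = b - a^T x = 9.0
  y^{k+1} = 1.8 + 0.2*9.0 = 3.6
Step 3: y^k = 3.6, reduced costs: (0.8, -0.2)
  x^k = (0.0, 12.0), subgradient = b - a^T x = -15.0
  y^{k+1} = 3.6 + 0.2*-15.0 = 0.6
Dual objective at y_3 = 0.6: reduced costs (6.8, 5.8), box minimizer x = (0.0, 0.0)
g(y_3) = b*y + (c1 - a1*y)*x1 + (c2 - a2*y)*x2 = 9*0.6 + 6.8*0.0 + 5.8*0.0 = 5.4 + 0.0 + 0.0 = 5.4


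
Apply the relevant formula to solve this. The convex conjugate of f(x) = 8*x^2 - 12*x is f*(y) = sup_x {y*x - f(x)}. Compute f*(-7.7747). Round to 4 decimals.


f*(y) = sup_x {y*x - a*x^2 - b*x} = sup_x {(y-b)*x - a*x^2}
FOC: (y - b) - 2a*x = 0 => x* = (y - b)/(2a)
x* = (-7.7747 + 12)/(2*8) = 0.2641
f*(-7.7747) = (y-b)^2/(4a) = (-7.7747 + 12)^2/(4*8)
= 17.8532/32 = 0.5579


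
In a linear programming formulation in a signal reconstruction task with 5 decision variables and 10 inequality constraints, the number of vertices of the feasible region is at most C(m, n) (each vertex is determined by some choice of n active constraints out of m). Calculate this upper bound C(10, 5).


Each vertex corresponds to some choice of n active constraints out of m, so the number of vertices is at most C(m, n) = m! / (n!(m-n)!).
m = 10, n = 5
Numerator: 10 * 9 * 8 * 7 * 6
Denominator: 5! = 120
C(10, 5) = 252


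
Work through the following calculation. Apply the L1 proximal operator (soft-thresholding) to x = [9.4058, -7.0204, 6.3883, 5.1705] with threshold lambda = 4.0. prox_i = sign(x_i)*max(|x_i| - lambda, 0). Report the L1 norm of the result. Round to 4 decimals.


Soft-thresholding with lambda = 4.0:
prox(9.4058) = sign(9.4058)*max(|9.4058| - 4.0, 0) = 5.4058
prox(-7.0204) = sign(-7.0204)*max(|-7.0204| - 4.0, 0) = -3.0204
prox(6.3883) = sign(6.3883)*max(|6.3883| - 4.0, 0) = 2.3883
prox(5.1705) = sign(5.1705)*max(|5.1705| - 4.0, 0) = 1.1705
prox(x) = [5.4058, -3.0204, 2.3883, 1.1705]
||prox(x)||_1 = 5.4058 + 3.0204 + 2.3883 + 1.1705 = 11.985


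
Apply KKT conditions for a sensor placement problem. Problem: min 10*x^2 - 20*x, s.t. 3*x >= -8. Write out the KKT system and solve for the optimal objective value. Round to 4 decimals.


Step 1: Try lambda = 0 (constraint inactive).
Stationarity: 2*10*x - 20 = 0
x* = 20/(2*10) = 1.0
Check constraint: 3*1.0 = 3.0 >= -8 -- satisfied.
Step 2: Compute optimal value.
f(x*) = 10*1.0^2 - 20*1.0 = -10.0


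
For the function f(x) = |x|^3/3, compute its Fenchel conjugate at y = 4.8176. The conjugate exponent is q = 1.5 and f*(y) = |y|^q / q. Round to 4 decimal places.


The conjugate exponent q satisfies 1/p + 1/q = 1.
p = 3, so q = 3/(3 - 1) = 1.5
|y|^q = 4.8176^1.5 = 10.5742
f*(4.8176) = 10.5742 / 1.5 = 7.0494


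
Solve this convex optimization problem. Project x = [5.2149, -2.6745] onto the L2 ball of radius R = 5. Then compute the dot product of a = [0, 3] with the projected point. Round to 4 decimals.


Step 1: Compute ||x|| (intermediates to 6 decimals).
||x|| = sqrt(5.2149^2 + (-2.6745)^2) = 5.860728
Step 2: Project.
Since ||x|| > R, scale = R/||x|| = 5/5.860728 = 0.853136, proj(x) = scale * x
proj(x) = [4.449019, -2.281712]
Step 3: Dot product.
a^T * proj(x) = 0*4.449019 + 3*(-2.281712) = -6.8451


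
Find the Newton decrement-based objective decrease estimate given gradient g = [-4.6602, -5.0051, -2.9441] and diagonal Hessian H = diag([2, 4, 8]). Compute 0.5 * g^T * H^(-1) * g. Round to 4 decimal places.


Step 1: H is diagonal, so H^(-1) * g = [-2.3301, -1.2513, -0.368].
Step 2: g^T H^(-1) g = sum_i g_i^2 / H_ii
  = (-4.6602)^2/2 + (-5.0051)^2/4 + (-2.9441)^2/8
  = 10.8587 + 6.2628 + 1.0835 = 18.205
Step 3: Objective decrease = 0.5 * g^T H^(-1) g = 9.1025


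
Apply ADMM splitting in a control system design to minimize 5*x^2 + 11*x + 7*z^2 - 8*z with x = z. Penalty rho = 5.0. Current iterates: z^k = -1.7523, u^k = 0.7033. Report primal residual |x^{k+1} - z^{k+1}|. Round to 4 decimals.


ADMM iteration with rho = 5.0, z^k = -1.7523, u^k = 0.7033
Step 1: x-update.
Minimize 5*x^2 + 11*x + (5.0/2)*(x + 1.7523 + 0.7033)^2
FOC: (2*5 + 5.0)*x = -11 + 5.0*(-1.7523 - 0.7033)
x^{k+1} = -1.5519
Step 2: z-update.
Minimize 7*z^2 - 8*z + (5.0/2)*(-1.5519 - z + 0.7033)^2
FOC: (2*7 + 5.0)*z = 8 + 5.0*(-1.5519 + 0.7033)
z^{k+1} = 0.1977
Step 3: u-update.
u^{k+1} = 0.7033 - 1.5519 - 0.1977 = -1.0463
Step 4: Primal residual = |-1.5519 - 0.1977| = 1.7496


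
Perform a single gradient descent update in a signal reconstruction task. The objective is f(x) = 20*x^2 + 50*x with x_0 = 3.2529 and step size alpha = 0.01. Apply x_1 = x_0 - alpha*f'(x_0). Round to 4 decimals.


We compute the gradient at x_0 and apply the update.
f'(x) = 40*x + 50
f'(3.2529) = 40*3.2529 + 50 = 180.116
x_1 = 3.2529 - 0.01*180.116 = 1.4517


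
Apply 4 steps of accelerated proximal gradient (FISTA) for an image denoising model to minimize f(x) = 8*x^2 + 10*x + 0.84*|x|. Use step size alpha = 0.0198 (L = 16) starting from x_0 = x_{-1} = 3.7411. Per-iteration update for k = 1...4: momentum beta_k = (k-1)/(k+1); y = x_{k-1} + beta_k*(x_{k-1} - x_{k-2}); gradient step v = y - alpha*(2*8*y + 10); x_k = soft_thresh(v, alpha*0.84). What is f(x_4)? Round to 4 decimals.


FISTA on f(x) = 8*x^2 + 10*x + 0.84*|x|
L = 16, alpha = 0.0198
Iteration 1: beta = 0.0, y = 3.7411 + 0.0*(3.7411 - 3.7411) = 3.7411
  grad(y) = 69.8576, v = y - alpha*grad = 2.3579
  prox(v) = soft_thresh(2.3579, 0.0166) = 2.3413
Iteration 2: beta = 0.3333, y = 2.3413 + 0.3333*(2.3413 - 3.7411) = 1.8747
  grad(y) = 39.9949, v = y - alpha*grad = 1.0828
  prox(v) = soft_thresh(1.0828, 0.0166) = 1.0662
Iteration 3: beta = 0.5, y = 1.0662 + 0.5*(1.0662 - 2.3413) = 0.4286
  grad(y) = 16.8573, v = y - alpha*grad = 0.0948
  prox(v) = soft_thresh(0.0948, 0.0166) = 0.0782
Iteration 4: beta = 0.6, y = 0.0782 + 0.6*(0.0782 - 1.0662) = -0.5146
  grad(y) = 1.7663, v = y - alpha*grad = -0.5496
  prox(v) = soft_thresh(-0.5496, 0.0166) = -0.5329
f(x_4) = 8*(-0.5329)^2 + 10*(-0.5329) + 0.84*|-0.5329| = -2.6095


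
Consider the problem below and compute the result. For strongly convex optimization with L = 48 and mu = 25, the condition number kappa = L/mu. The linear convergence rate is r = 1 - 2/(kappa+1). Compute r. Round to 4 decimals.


Step 1: Compute the condition number.
kappa = L/mu = 48/25 = 1.92
Step 2: Compute the convergence rate.
r = 1 - 2/(kappa + 1) = 1 - 2*mu/(L + mu) = (L - mu)/(L + mu) = 23/73 = 0.3151


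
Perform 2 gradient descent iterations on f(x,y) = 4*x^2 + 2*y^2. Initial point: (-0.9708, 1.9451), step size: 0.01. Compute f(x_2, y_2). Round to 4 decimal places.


Gradient descent on f(x,y) = 4*x^2 + 2*y^2.
Starting point: (-0.9708, 1.9451), alpha = 0.01
Step 1: grad_x = 2*4*-0.9708 = -7.7664, grad_y = 2*2*1.9451 = 7.7804
  x_1 = -0.9708 - 0.01*-7.7664 = -0.8931
  y_1 = 1.9451 - 0.01*7.7804 = 1.8673
Step 2: grad_x = 2*4*-0.8931 = -7.1451, grad_y = 2*2*1.8673 = 7.4692
  x_2 = -0.8931 - 0.01*-7.1451 = -0.8217
  y_2 = 1.8673 - 0.01*7.4692 = 1.7926
f(-0.8217, 1.7926) = 4*(-0.8217)^2 + 2*1.7926^2 = 9.1275


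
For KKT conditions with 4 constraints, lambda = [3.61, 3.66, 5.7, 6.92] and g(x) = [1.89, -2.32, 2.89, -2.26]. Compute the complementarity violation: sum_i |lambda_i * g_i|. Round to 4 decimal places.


KKT complementary slackness check:
lambda_1 * g_1 = 3.61 * 1.89 = 6.8229
lambda_2 * g_2 = 3.66 * -2.32 = -8.4912
lambda_3 * g_3 = 5.7 * 2.89 = 16.473
lambda_4 * g_4 = 6.92 * -2.26 = -15.6392
Total violation = 6.8229 + 8.4912 + 16.473 + 15.6392 = 47.4263


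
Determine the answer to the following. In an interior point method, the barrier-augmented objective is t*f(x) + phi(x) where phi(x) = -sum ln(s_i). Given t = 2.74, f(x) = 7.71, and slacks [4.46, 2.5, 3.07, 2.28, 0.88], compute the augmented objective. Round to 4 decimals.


Step 1: Compute log-barrier.
ln values: [1.4951, 0.9163, 1.1217, 0.8242, -0.1278]
phi = -(1.4951 + 0.9163 + 1.1217 + 0.8242 - 0.1278) = -4.2295
Step 2: Compute augmented objective.
t*f(x) = 2.74*7.71 = 21.1254
Total = 21.1254 - 4.2295 = 16.8959


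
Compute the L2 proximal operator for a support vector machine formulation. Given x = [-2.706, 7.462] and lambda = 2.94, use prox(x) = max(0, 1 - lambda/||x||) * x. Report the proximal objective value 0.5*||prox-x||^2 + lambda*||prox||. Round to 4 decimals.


Step 1: Compute ||x||.
||x|| = 7.9375
Step 2: Compute scaling factor.
scale = max(0, 1 - 2.94/7.9375) = 0.6296
Step 3: prox(x) = [-1.7037, 4.6981]
||prox(x)|| = 4.9975
Step 4: Proximal objective.
0.5*||prox-x||^2 = 4.3218
lambda*||prox|| = 14.6927
Total = 19.0144


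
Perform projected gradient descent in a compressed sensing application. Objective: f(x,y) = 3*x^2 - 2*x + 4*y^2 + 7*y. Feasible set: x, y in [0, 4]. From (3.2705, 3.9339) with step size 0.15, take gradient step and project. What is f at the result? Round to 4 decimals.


Step 1: Compute gradient at (3.2705, 3.9339).
grad_x = 2*3*3.2705 - 2 = 17.623
grad_y = 2*4*3.9339 + 7 = 38.4712
Step 2: Gradient step.
x_raw = 3.2705 - 0.15*17.623 = 0.6271
y_raw = 3.9339 - 0.15*38.4712 = -1.8368
Step 3: Project onto [0, 4].
x_proj = clip(0.6271) = 0.6271
y_proj = clip(-1.8368) = 0.0
Step 4: Evaluate f.
f(0.6271, 0.0) = -0.0745


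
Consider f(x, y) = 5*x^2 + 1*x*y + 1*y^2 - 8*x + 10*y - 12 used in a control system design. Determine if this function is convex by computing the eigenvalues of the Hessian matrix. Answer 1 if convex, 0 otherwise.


The Hessian of f(x,y) = 5*x^2 + 1*x*y + 1*y^2 - 8*x + 10*y - 12 is:
H = [[10, 1], [1, 2]]
Trace = 10 + 2 = 12
Determinant = 10*2 - (1)^2 = 19
Discriminant = (12)^2 - 4*19 = 68.0
Eigenvalues: lambda_1 = 1.8769, lambda_2 = 10.1231
The function is convex.

1


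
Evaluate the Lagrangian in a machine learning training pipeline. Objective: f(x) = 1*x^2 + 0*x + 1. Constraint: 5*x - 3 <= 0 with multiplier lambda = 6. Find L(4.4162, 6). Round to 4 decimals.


Step 1: Evaluate f(x).
f(4.4162) = 1*4.4162^2 + 0*4.4162 + 1 = 20.5028
Step 2: Evaluate g(x).
g(4.4162) = 5*4.4162 - 3 = 19.081
Step 3: Compute Lagrangian.
L = 20.5028 + 6*19.081 = 134.9888


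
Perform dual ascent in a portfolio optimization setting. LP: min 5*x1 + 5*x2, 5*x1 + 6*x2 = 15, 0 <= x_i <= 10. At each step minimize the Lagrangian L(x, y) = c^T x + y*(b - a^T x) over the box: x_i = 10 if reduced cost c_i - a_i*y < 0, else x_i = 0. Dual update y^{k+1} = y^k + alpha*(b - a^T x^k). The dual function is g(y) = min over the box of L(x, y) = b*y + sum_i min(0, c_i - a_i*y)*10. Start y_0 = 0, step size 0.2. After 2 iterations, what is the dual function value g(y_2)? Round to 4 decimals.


Dual ascent for LP: min 5*x1 + 5*x2, 5*x1 + 6*x2 = 15, 0 <= x_i <= 10
Step 1: y^k = 0.0, reduced costs: (5.0, 5.0)
  x^k = (0.0, 0.0), subgradient = b - a^T x = 15.0
  y^{k+1} = 0.0 + 0.2*15.0 = 3.0
Step 2: y^k = 3.0, reduced costs: (-10.0, -13.0)
  x^k = (10.0, 10.0), subgradient = b - a^T x = -95.0
  y^{k+1} = 3.0 + 0.2*-95.0 = -16.0
Dual objective at y_2 = -16.0: reduced costs (85.0, 101.0), box minimizer x = (0.0, 0.0)
g(y_2) = b*y + (c1 - a1*y)*x1 + (c2 - a2*y)*x2 = 15*(-16.0) + 85.0*0.0 + 101.0*0.0 = -240.0 + 0.0 + 0.0 = -240.0


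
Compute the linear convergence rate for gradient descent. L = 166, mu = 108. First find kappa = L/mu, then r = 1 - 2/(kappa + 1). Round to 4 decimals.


Step 1: Compute the condition number.
kappa = L/mu = 166/108 = 1.537
Step 2: Compute the convergence rate.
r = 1 - 2/(kappa + 1) = 1 - 2*mu/(L + mu) = (L - mu)/(L + mu) = 58/274 = 0.2117


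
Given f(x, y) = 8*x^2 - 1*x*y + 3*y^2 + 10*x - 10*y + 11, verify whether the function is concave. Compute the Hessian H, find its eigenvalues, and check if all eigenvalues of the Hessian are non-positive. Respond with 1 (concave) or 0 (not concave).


The Hessian of f(x,y) = 8*x^2 - 1*x*y + 3*y^2 + 10*x - 10*y + 11 is:
H = [[16, -1], [-1, 6]]
Trace = 16 + 6 = 22
Determinant = 16*6 - (-1)^2 = 95
Discriminant = (22)^2 - 4*95 = 104.0
Eigenvalues: lambda_1 = 5.901, lambda_2 = 16.099
The function is not concave.

0


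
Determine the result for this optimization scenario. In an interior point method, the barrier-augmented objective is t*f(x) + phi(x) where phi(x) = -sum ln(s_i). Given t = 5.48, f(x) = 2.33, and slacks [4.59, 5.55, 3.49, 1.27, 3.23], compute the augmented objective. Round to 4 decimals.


Step 1: Compute log-barrier.
ln values: [1.5239, 1.7138, 1.2499, 0.239, 1.1725]
phi = -(1.5239 + 1.7138 + 1.2499 + 0.239 + 1.1725) = -5.8991
Step 2: Compute augmented objective.
t*f(x) = 5.48*2.33 = 12.7684
Total = 12.7684 - 5.8991 = 6.8693


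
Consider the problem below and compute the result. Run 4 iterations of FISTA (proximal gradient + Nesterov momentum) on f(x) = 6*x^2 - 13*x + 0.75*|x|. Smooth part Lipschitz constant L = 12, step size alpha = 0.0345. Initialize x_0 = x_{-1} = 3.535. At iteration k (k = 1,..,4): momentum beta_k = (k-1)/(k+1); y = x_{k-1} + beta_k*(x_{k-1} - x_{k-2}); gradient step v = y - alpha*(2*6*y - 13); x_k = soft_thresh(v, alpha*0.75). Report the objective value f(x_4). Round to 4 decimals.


FISTA on f(x) = 6*x^2 - 13*x + 0.75*|x|
L = 12, alpha = 0.0345
Iteration 1: beta = 0.0, y = 3.535 + 0.0*(3.535 - 3.535) = 3.535
  grad(y) = 29.42, v = y - alpha*grad = 2.52
  prox(v) = soft_thresh(2.52, 0.0259) = 2.4941
Iteration 2: beta = 0.3333, y = 2.4941 + 0.3333*(2.4941 - 3.535) = 2.1472
  grad(y) = 12.7662, v = y - alpha*grad = 1.7067
  prox(v) = soft_thresh(1.7067, 0.0259) = 1.6809
Iteration 3: beta = 0.5, y = 1.6809 + 0.5*(1.6809 - 2.4941) = 1.2742
  grad(y) = 2.2909, v = y - alpha*grad = 1.1952
  prox(v) = soft_thresh(1.1952, 0.0259) = 1.1693
Iteration 4: beta = 0.6, y = 1.1693 + 0.6*(1.1693 - 1.6809) = 0.8624
  grad(y) = -2.6511, v = y - alpha*grad = 0.9539
  prox(v) = soft_thresh(0.9539, 0.0259) = 0.928
f(x_4) = 6*0.928^2 - 13*0.928 + 0.75*|0.928| = -6.2009


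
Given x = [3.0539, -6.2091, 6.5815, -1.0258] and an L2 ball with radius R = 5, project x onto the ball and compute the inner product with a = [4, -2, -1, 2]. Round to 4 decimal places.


Step 1: Compute ||x|| (intermediates to 6 decimals).
||x|| = sqrt(3.0539^2 + (-6.2091)^2 + 6.5815^2 + (-1.0258)^2) = 9.604563
Step 2: Project.
Since ||x|| > R, scale = R/||x|| = 5/9.604563 = 0.520586, proj(x) = scale * x
proj(x) = [1.589818, -3.232371, 3.426237, -0.534017]
Step 3: Dot product.
a^T * proj(x) = 4*1.589818 - 2*(-3.232371) - 1*3.426237 + 2*(-0.534017) = 8.3297


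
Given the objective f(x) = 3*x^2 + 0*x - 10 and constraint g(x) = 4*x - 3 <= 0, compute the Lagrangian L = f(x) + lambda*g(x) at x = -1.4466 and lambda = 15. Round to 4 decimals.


Step 1: Evaluate f(x).
f(-1.4466) = 3*(-1.4466)^2 + 0*(-1.4466) - 10 = -3.722
Step 2: Evaluate g(x).
g(-1.4466) = 4*-1.4466 - 3 = -8.7864
Step 3: Compute Lagrangian.
L = -3.722 + 15*-8.7864 = -135.518


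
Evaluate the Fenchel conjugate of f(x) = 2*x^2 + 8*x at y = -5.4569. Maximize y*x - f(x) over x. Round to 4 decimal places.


f*(y) = sup_x {y*x - a*x^2 - b*x} = sup_x {(y-b)*x - a*x^2}
FOC: (y - b) - 2a*x = 0 => x* = (y - b)/(2a)
x* = (-5.4569 - 8)/(2*2) = -3.3642
f*(-5.4569) = (y-b)^2/(4a) = (-5.4569 - 8)^2/(4*2)
= 181.0882/8 = 22.636


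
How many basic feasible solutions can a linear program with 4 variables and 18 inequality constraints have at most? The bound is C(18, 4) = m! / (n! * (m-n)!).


Each vertex corresponds to some choice of n active constraints out of m, so the number of vertices is at most C(m, n) = m! / (n!(m-n)!).
m = 18, n = 4
Numerator: 18 * 17 * 16 * 15
Denominator: 4! = 24
C(18, 4) = 3060


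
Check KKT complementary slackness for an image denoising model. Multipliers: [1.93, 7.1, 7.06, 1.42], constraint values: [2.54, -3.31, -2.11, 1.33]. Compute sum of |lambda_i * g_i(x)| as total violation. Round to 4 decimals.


KKT complementary slackness check:
lambda_1 * g_1 = 1.93 * 2.54 = 4.9022
lambda_2 * g_2 = 7.1 * -3.31 = -23.501
lambda_3 * g_3 = 7.06 * -2.11 = -14.8966
lambda_4 * g_4 = 1.42 * 1.33 = 1.8886
Total violation = 4.9022 + 23.501 + 14.8966 + 1.8886 = 45.1884


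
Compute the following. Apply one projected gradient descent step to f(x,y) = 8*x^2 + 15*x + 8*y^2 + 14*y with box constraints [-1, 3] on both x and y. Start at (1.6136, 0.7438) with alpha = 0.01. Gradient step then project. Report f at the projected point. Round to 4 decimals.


Step 1: Compute gradient at (1.6136, 0.7438).
grad_x = 2*8*1.6136 + 15 = 40.8176
grad_y = 2*8*0.7438 + 14 = 25.9008
Step 2: Gradient step.
x_raw = 1.6136 - 0.01*40.8176 = 1.2054
y_raw = 0.7438 - 0.01*25.9008 = 0.4848
Step 3: Project onto [-1, 3].
x_proj = clip(1.2054) = 1.2054
y_proj = clip(0.4848) = 0.4848
Step 4: Evaluate f.
f(1.2054, 0.4848) = 38.373


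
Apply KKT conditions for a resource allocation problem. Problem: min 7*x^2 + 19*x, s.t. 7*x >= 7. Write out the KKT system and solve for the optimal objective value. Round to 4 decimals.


Step 1: Try lambda = 0 (constraint inactive).
x_unc = -19/(2*7) = -1.3571
Check: 7*-1.3571 = -9.4997 < 7 -- violated!
Step 2: Constraint must be active: 7*x = 7
x* = 7/7 = 1.0
lambda = (2*7*1.0 + 19)/7 = 4.7143
Step 3: Compute optimal value.
f(x*) = 7*1.0^2 + 19*1.0 = 26.0


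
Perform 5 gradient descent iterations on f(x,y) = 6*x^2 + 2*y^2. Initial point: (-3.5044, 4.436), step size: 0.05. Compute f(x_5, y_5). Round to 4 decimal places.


Gradient descent on f(x,y) = 6*x^2 + 2*y^2.
Starting point: (-3.5044, 4.436), alpha = 0.05
Step 1: grad_x = 2*6*-3.5044 = -42.0528, grad_y = 2*2*4.436 = 17.744
  x_1 = -3.5044 - 0.05*-42.0528 = -1.4018
  y_1 = 4.436 - 0.05*17.744 = 3.5488
Step 2: grad_x = 2*6*-1.4018 = -16.8211, grad_y = 2*2*3.5488 = 14.1952
  x_2 = -1.4018 - 0.05*-16.8211 = -0.5607
  y_2 = 3.5488 - 0.05*14.1952 = 2.839
Step 3: grad_x = 2*6*-0.5607 = -6.7284, grad_y = 2*2*2.839 = 11.3562
  x_3 = -0.5607 - 0.05*-6.7284 = -0.2243
  y_3 = 2.839 - 0.05*11.3562 = 2.2712
Step 4: grad_x = 2*6*-0.2243 = -2.6914, grad_y = 2*2*2.2712 = 9.0849
  x_4 = -0.2243 - 0.05*-2.6914 = -0.0897
  y_4 = 2.2712 - 0.05*9.0849 = 1.817
Step 5: grad_x = 2*6*-0.0897 = -1.0766, grad_y = 2*2*1.817 = 7.2679
  x_5 = -0.0897 - 0.05*-1.0766 = -0.0359
  y_5 = 1.817 - 0.05*7.2679 = 1.4536
f(-0.0359, 1.4536) = 6*(-0.0359)^2 + 2*1.4536^2 = 4.2336


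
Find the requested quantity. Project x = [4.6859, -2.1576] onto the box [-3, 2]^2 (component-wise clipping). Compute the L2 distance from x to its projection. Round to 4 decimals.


Project each component onto [-3, 2].
clip(4.6859) = 2.0, clip(-2.1576) = -2.1576
Projection = [2.0, -2.1576]
Squared diffs: [7.2141, 0.0]
Distance = sqrt(7.2141) = 2.6859


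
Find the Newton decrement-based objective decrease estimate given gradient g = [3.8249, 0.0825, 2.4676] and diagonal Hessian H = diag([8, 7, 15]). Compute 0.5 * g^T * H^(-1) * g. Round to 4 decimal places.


Step 1: H is diagonal, so H^(-1) * g = [0.4781, 0.0118, 0.1645].
Step 2: g^T H^(-1) g = sum_i g_i^2 / H_ii
  = (3.8249)^2/8 + (0.0825)^2/7 + (2.4676)^2/15
  = 1.8287 + 0.001 + 0.4059 = 2.2356
Step 3: Objective decrease = 0.5 * g^T H^(-1) g = 1.1178


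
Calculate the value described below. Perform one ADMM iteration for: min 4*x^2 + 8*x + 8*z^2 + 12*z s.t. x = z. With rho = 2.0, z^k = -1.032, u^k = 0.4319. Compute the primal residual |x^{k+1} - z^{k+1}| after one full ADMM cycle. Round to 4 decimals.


ADMM iteration with rho = 2.0, z^k = -1.032, u^k = 0.4319
Step 1: x-update.
Minimize 4*x^2 + 8*x + (2.0/2)*(x + 1.032 + 0.4319)^2
FOC: (2*4 + 2.0)*x = -8 + 2.0*(-1.032 - 0.4319)
x^{k+1} = -1.0928
Step 2: z-update.
Minimize 8*z^2 + 12*z + (2.0/2)*(-1.0928 - z + 0.4319)^2
FOC: (2*8 + 2.0)*z = -12 + 2.0*(-1.0928 + 0.4319)
z^{k+1} = -0.7401
Step 3: u-update.
u^{k+1} = 0.4319 - 1.0928 + 0.7401 = 0.0792
Step 4: Primal residual = |-1.0928 + 0.7401| = 0.3527


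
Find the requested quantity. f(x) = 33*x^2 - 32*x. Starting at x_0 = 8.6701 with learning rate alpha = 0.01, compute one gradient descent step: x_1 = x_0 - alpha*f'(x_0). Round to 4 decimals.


We compute the gradient at x_0 and apply the update.
f'(x) = 66*x - 32
f'(8.6701) = 66*8.6701 - 32 = 540.2266
x_1 = 8.6701 - 0.01*540.2266 = 3.2678


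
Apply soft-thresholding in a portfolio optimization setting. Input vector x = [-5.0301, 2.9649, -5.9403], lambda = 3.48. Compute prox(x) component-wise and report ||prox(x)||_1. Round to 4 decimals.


Soft-thresholding with lambda = 3.48:
prox(-5.0301) = sign(-5.0301)*max(|-5.0301| - 3.48, 0) = -1.5501
prox(2.9649) = sign(2.9649)*max(|2.9649| - 3.48, 0) = 0.0
prox(-5.9403) = sign(-5.9403)*max(|-5.9403| - 3.48, 0) = -2.4603
prox(x) = [-1.5501, 0.0, -2.4603]
||prox(x)||_1 = 1.5501 + 0.0 + 2.4603 = 4.0104


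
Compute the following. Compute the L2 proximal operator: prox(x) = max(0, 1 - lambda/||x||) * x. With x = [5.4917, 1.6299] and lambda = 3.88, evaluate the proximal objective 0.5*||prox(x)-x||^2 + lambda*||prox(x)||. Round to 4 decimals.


Step 1: Compute ||x||.
||x|| = 5.7285
Step 2: Compute scaling factor.
scale = max(0, 1 - 3.88/5.7285) = 0.3227
Step 3: prox(x) = [1.7721, 0.5259]
||prox(x)|| = 1.8485
Step 4: Proximal objective.
0.5*||prox-x||^2 = 7.5272
lambda*||prox|| = 7.1722
Total = 14.6993


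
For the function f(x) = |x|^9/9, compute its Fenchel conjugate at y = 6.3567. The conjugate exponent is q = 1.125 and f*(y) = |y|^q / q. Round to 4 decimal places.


The conjugate exponent q satisfies 1/p + 1/q = 1.
p = 9, so q = 9/(9 - 1) = 1.125
|y|^q = 6.3567^1.125 = 8.0101
f*(6.3567) = 8.0101 / 1.125 = 7.1201


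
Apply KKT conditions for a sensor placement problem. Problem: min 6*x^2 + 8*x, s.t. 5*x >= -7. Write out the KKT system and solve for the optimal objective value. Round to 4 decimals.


Step 1: Try lambda = 0 (constraint inactive).
Stationarity: 2*6*x + 8 = 0
x* = -8/(2*6) = -2/3 = -0.6667 (rounded; the exact value -2/3 is used below)
Check constraint: 5*-0.6667 = -3.3335 >= -7 -- satisfied.
Step 2: Compute optimal value.
f(x*) = 6*(-2/3)^2 + 8*(-2/3) = -2.6667


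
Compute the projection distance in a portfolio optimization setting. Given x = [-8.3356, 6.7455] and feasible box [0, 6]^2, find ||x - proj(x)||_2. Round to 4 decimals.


Project each component onto [0, 6].
clip(-8.3356) = 0.0, clip(6.7455) = 6.0
Projection = [0.0, 6.0]
Squared diffs: [69.4822, 0.5558]
Distance = sqrt(70.038) = 8.3689


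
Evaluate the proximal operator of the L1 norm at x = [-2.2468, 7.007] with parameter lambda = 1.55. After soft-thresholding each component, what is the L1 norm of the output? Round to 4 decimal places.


Soft-thresholding with lambda = 1.55:
prox(-2.2468) = sign(-2.2468)*max(|-2.2468| - 1.55, 0) = -0.6968
prox(7.007) = sign(7.007)*max(|7.007| - 1.55, 0) = 5.457
prox(x) = [-0.6968, 5.457]
||prox(x)||_1 = 0.6968 + 5.457 = 6.1538


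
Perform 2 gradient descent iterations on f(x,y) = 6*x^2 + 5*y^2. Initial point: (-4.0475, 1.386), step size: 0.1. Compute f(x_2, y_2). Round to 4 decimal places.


Gradient descent on f(x,y) = 6*x^2 + 5*y^2.
Starting point: (-4.0475, 1.386), alpha = 0.1
Step 1: grad_x = 2*6*-4.0475 = -48.57, grad_y = 2*5*1.386 = 13.86
  x_1 = -4.0475 - 0.1*-48.57 = 0.8095
  y_1 = 1.386 - 0.1*13.86 = -0.0
Step 2: grad_x = 2*6*0.8095 = 9.714, grad_y = 2*5*-0.0 = -0.0
  x_2 = 0.8095 - 0.1*9.714 = -0.1619
  y_2 = -0.0 - 0.1*-0.0 = 0.0
f(-0.1619, 0.0) = 6*(-0.1619)^2 + 5*0.0^2 = 0.1573


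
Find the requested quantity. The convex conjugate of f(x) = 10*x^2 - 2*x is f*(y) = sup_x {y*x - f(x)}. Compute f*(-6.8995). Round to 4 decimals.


f*(y) = sup_x {y*x - a*x^2 - b*x} = sup_x {(y-b)*x - a*x^2}
FOC: (y - b) - 2a*x = 0 => x* = (y - b)/(2a)
x* = (-6.8995 + 2)/(2*10) = -0.245
f*(-6.8995) = (y-b)^2/(4a) = (-6.8995 + 2)^2/(4*10)
= 24.0051/40 = 0.6001


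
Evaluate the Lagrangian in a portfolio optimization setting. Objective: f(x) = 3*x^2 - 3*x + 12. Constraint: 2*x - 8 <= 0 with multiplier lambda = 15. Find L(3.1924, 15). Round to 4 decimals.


Step 1: Evaluate f(x).
f(3.1924) = 3*3.1924^2 - 3*3.1924 + 12 = 32.9971
Step 2: Evaluate g(x).
g(3.1924) = 2*3.1924 - 8 = -1.6152
Step 3: Compute Lagrangian.
L = 32.9971 + 15*-1.6152 = 8.7691


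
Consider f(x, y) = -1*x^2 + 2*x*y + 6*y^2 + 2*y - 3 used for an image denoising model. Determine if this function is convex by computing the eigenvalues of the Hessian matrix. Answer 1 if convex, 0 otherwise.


The Hessian of f(x,y) = -1*x^2 + 2*x*y + 6*y^2 + 2*y - 3 is:
H = [[-2, 2], [2, 12]]
Trace = -2 + 12 = 10
Determinant = -2*12 - (2)^2 = -28
Discriminant = (10)^2 - 4*-28 = 212.0
Eigenvalues: lambda_1 = -2.2801, lambda_2 = 12.2801
The function is not convex.

0


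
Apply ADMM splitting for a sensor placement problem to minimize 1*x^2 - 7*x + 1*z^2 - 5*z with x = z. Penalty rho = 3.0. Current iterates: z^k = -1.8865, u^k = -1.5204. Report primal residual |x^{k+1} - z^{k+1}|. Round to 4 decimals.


ADMM iteration with rho = 3.0, z^k = -1.8865, u^k = -1.5204
Step 1: x-update.
Minimize 1*x^2 - 7*x + (3.0/2)*(x + 1.8865 - 1.5204)^2
FOC: (2*1 + 3.0)*x = 7 + 3.0*(-1.8865 + 1.5204)
x^{k+1} = 1.1803
Step 2: z-update.
Minimize 1*z^2 - 5*z + (3.0/2)*(1.1803 - z - 1.5204)^2
FOC: (2*1 + 3.0)*z = 5 + 3.0*(1.1803 - 1.5204)
z^{k+1} = 0.796
Step 3: u-update.
u^{k+1} = -1.5204 + 1.1803 - 0.796 = -1.136
Step 4: Primal residual = |1.1803 - 0.796| = 0.3844


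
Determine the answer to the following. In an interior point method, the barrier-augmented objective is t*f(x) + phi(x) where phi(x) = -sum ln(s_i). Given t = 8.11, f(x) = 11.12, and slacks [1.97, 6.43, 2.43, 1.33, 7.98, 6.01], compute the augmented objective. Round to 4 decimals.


Step 1: Compute log-barrier.
ln values: [0.678, 1.861, 0.8879, 0.2852, 2.0769, 1.7934]
phi = -(0.678 + 1.861 + 0.8879 + 0.2852 + 2.0769 + 1.7934) = -7.5824
Step 2: Compute augmented objective.
t*f(x) = 8.11*11.12 = 90.1832
Total = 90.1832 - 7.5824 = 82.6008


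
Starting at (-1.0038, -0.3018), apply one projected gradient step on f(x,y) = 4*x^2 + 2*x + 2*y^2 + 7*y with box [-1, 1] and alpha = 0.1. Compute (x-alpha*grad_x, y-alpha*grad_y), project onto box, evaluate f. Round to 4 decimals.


Step 1: Compute gradient at (-1.0038, -0.3018).
grad_x = 2*4*-1.0038 + 2 = -6.0304
grad_y = 2*2*-0.3018 + 7 = 5.7928
Step 2: Gradient step.
x_raw = -1.0038 - 0.1*-6.0304 = -0.4008
y_raw = -0.3018 - 0.1*5.7928 = -0.8811
Step 3: Project onto [-1, 1].
x_proj = clip(-0.4008) = -0.4008
y_proj = clip(-0.8811) = -0.8811
Step 4: Evaluate f.
f(-0.4008, -0.8811) = -4.774


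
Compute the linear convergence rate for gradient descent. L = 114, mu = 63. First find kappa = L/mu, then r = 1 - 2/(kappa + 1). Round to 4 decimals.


Step 1: Compute the condition number.
kappa = L/mu = 114/63 = 1.8095
Step 2: Compute the convergence rate.
r = 1 - 2/(kappa + 1) = 1 - 2*mu/(L + mu) = (L - mu)/(L + mu) = 51/177 = 0.2881


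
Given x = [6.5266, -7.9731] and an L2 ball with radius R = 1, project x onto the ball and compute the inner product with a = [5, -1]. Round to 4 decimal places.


Step 1: Compute ||x|| (intermediates to 6 decimals).
||x|| = sqrt(6.5266^2 + (-7.9731)^2) = 10.303729
Step 2: Project.
Since ||x|| > R, scale = R/||x|| = 1/10.303729 = 0.097052, proj(x) = scale * x
proj(x) = [0.63342, -0.773805]
Step 3: Dot product.
a^T * proj(x) = 5*0.63342 - 1*(-0.773805) = 3.9409


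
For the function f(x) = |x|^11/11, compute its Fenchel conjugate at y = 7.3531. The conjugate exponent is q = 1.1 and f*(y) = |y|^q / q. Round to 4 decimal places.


The conjugate exponent q satisfies 1/p + 1/q = 1.
p = 11, so q = 11/(11 - 1) = 1.1
|y|^q = 7.3531^1.1 = 8.9767
f*(7.3531) = 8.9767 / 1.1 = 8.1607


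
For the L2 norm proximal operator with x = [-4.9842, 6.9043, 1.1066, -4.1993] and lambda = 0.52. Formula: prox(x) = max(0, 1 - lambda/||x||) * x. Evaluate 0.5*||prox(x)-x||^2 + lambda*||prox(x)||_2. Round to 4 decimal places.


Step 1: Compute ||x||.
||x|| = 9.5588
Step 2: Compute scaling factor.
scale = max(0, 1 - 0.52/9.5588) = 0.9456
Step 3: prox(x) = [-4.7131, 6.5287, 1.0464, -3.9709]
||prox(x)|| = 9.0388
Step 4: Proximal objective.
0.5*||prox-x||^2 = 0.1352
lambda*||prox|| = 4.7002
Total = 4.8354


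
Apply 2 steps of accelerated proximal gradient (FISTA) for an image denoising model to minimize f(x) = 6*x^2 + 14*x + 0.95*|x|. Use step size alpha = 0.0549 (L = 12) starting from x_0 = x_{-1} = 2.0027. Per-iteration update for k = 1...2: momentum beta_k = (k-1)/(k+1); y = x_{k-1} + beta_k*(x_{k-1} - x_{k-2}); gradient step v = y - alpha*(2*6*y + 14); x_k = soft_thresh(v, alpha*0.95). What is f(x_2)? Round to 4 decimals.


FISTA on f(x) = 6*x^2 + 14*x + 0.95*|x|
L = 12, alpha = 0.0549
Iteration 1: beta = 0.0, y = 2.0027 + 0.0*(2.0027 - 2.0027) = 2.0027
  grad(y) = 38.0324, v = y - alpha*grad = -0.0853
  prox(v) = soft_thresh(-0.0853, 0.0522) = -0.0331
Iteration 2: beta = 0.3333, y = -0.0331 + 0.3333*(-0.0331 - 2.0027) = -0.7117
  grad(y) = 5.4592, v = y - alpha*grad = -1.0114
  prox(v) = soft_thresh(-1.0114, 0.0522) = -0.9593
f(x_2) = 6*(-0.9593)^2 + 14*(-0.9593) + 0.95*|-0.9593| = -6.9973


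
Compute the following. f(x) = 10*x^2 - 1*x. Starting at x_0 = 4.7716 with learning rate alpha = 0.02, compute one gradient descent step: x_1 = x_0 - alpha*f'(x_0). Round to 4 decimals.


We compute the gradient at x_0 and apply the update.
f'(x) = 20*x - 1
f'(4.7716) = 20*4.7716 - 1 = 94.432
x_1 = 4.7716 - 0.02*94.432 = 2.883
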